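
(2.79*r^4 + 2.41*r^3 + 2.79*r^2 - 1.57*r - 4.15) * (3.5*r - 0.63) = 9.765*r^5 + 6.6773*r^4 + 8.2467*r^3 - 7.2527*r^2 - 13.5359*r + 2.6145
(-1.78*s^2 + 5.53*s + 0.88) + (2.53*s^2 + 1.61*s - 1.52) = 0.75*s^2 + 7.14*s - 0.64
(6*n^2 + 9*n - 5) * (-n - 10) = -6*n^3 - 69*n^2 - 85*n + 50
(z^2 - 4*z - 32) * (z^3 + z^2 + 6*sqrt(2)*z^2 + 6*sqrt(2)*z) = z^5 - 3*z^4 + 6*sqrt(2)*z^4 - 36*z^3 - 18*sqrt(2)*z^3 - 216*sqrt(2)*z^2 - 32*z^2 - 192*sqrt(2)*z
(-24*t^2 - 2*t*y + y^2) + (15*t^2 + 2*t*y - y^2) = -9*t^2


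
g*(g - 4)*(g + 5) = g^3 + g^2 - 20*g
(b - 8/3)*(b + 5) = b^2 + 7*b/3 - 40/3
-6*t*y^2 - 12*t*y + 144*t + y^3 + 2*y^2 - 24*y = (-6*t + y)*(y - 4)*(y + 6)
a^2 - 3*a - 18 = (a - 6)*(a + 3)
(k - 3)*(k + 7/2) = k^2 + k/2 - 21/2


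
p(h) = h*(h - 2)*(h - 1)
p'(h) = h*(h - 2) + h*(h - 1) + (h - 2)*(h - 1)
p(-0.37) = -1.20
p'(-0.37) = 4.63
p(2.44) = 1.55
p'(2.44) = 5.22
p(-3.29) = -74.66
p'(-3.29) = 54.21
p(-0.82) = -4.21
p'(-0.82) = 8.94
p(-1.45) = -12.26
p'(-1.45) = 17.01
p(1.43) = -0.35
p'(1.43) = -0.45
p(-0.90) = -4.96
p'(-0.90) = 9.83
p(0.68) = 0.29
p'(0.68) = -0.69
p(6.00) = 120.00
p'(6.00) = 74.00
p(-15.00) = -4080.00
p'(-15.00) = 767.00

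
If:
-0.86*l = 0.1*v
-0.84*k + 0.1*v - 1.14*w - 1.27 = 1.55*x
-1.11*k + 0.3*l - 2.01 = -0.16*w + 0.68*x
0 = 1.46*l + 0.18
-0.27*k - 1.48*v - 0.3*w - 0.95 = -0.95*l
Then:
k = -5.49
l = -0.12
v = 1.06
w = -3.84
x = 5.05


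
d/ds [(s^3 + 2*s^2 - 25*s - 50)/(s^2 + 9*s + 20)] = (s^2 + 8*s - 2)/(s^2 + 8*s + 16)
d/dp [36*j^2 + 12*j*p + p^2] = 12*j + 2*p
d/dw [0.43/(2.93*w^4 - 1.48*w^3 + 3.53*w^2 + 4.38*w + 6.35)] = (-5.0396*w^3 + 1.9092*w^2 - 3.0358*w - 1.8834)/(2.93*w^4 - 1.48*w^3 + 3.53*w^2 + 4.38*w + 6.35)^2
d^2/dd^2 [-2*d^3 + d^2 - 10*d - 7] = 2 - 12*d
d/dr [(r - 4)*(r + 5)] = 2*r + 1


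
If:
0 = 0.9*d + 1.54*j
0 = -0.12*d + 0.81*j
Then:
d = 0.00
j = 0.00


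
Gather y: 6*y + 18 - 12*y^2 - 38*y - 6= -12*y^2 - 32*y + 12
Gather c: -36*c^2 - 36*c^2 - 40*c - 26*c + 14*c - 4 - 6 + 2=-72*c^2 - 52*c - 8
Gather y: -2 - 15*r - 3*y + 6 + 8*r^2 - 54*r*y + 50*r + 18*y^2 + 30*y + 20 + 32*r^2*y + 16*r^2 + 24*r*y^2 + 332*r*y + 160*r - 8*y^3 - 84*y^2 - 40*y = 24*r^2 + 195*r - 8*y^3 + y^2*(24*r - 66) + y*(32*r^2 + 278*r - 13) + 24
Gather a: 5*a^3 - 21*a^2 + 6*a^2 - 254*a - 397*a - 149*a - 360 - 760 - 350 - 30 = 5*a^3 - 15*a^2 - 800*a - 1500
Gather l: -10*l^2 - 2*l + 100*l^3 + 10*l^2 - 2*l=100*l^3 - 4*l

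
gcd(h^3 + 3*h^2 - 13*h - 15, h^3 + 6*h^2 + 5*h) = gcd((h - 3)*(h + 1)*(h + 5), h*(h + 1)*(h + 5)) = h^2 + 6*h + 5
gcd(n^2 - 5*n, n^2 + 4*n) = n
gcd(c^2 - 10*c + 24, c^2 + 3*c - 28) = c - 4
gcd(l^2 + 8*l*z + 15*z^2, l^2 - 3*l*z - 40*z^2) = l + 5*z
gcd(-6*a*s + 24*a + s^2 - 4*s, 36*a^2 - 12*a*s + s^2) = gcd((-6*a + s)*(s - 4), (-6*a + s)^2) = -6*a + s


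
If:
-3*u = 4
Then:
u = -4/3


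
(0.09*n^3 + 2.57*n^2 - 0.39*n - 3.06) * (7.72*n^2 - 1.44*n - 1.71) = 0.6948*n^5 + 19.7108*n^4 - 6.8655*n^3 - 27.4563*n^2 + 5.0733*n + 5.2326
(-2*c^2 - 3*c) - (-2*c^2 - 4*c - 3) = c + 3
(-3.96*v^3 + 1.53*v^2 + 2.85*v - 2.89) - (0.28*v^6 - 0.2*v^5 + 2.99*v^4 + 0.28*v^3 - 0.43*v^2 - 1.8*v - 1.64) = -0.28*v^6 + 0.2*v^5 - 2.99*v^4 - 4.24*v^3 + 1.96*v^2 + 4.65*v - 1.25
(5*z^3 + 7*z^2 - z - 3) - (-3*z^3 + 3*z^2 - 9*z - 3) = 8*z^3 + 4*z^2 + 8*z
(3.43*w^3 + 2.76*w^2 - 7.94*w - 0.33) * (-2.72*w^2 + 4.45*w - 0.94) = -9.3296*w^5 + 7.7563*w^4 + 30.6546*w^3 - 37.0298*w^2 + 5.9951*w + 0.3102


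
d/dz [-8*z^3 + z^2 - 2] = 2*z*(1 - 12*z)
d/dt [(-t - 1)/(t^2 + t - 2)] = (-t^2 - t + (t + 1)*(2*t + 1) + 2)/(t^2 + t - 2)^2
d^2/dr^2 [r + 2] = 0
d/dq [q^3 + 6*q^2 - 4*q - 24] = 3*q^2 + 12*q - 4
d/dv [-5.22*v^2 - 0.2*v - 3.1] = -10.44*v - 0.2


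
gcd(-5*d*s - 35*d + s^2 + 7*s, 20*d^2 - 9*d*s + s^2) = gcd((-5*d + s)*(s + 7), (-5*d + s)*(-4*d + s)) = -5*d + s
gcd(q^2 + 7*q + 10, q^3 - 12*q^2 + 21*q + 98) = q + 2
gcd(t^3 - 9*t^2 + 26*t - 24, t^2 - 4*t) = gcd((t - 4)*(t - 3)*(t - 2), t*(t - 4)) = t - 4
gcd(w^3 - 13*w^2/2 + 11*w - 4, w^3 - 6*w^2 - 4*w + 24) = w - 2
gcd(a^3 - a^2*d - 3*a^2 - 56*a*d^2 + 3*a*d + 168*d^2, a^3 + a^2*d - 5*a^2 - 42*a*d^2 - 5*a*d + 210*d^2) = a + 7*d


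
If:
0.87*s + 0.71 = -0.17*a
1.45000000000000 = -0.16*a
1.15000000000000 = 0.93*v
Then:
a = -9.06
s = 0.95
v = 1.24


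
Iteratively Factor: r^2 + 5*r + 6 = (r + 2)*(r + 3)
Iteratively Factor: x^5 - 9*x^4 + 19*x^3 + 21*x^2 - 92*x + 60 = (x - 2)*(x^4 - 7*x^3 + 5*x^2 + 31*x - 30) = (x - 3)*(x - 2)*(x^3 - 4*x^2 - 7*x + 10) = (x - 3)*(x - 2)*(x + 2)*(x^2 - 6*x + 5) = (x - 5)*(x - 3)*(x - 2)*(x + 2)*(x - 1)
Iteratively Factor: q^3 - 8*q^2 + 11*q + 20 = (q + 1)*(q^2 - 9*q + 20) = (q - 5)*(q + 1)*(q - 4)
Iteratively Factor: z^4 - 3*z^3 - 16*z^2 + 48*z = (z - 4)*(z^3 + z^2 - 12*z) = (z - 4)*(z - 3)*(z^2 + 4*z) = z*(z - 4)*(z - 3)*(z + 4)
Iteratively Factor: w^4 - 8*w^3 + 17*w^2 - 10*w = (w - 2)*(w^3 - 6*w^2 + 5*w) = w*(w - 2)*(w^2 - 6*w + 5) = w*(w - 2)*(w - 1)*(w - 5)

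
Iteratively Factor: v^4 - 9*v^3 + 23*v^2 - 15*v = (v - 1)*(v^3 - 8*v^2 + 15*v) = v*(v - 1)*(v^2 - 8*v + 15) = v*(v - 3)*(v - 1)*(v - 5)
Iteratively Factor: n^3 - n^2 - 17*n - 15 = (n + 3)*(n^2 - 4*n - 5) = (n + 1)*(n + 3)*(n - 5)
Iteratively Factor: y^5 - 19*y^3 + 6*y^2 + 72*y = (y + 4)*(y^4 - 4*y^3 - 3*y^2 + 18*y) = (y - 3)*(y + 4)*(y^3 - y^2 - 6*y) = y*(y - 3)*(y + 4)*(y^2 - y - 6) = y*(y - 3)*(y + 2)*(y + 4)*(y - 3)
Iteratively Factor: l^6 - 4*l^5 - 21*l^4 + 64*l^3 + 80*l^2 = (l + 1)*(l^5 - 5*l^4 - 16*l^3 + 80*l^2) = (l - 4)*(l + 1)*(l^4 - l^3 - 20*l^2) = l*(l - 4)*(l + 1)*(l^3 - l^2 - 20*l) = l^2*(l - 4)*(l + 1)*(l^2 - l - 20) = l^2*(l - 5)*(l - 4)*(l + 1)*(l + 4)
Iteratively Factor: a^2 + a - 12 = (a - 3)*(a + 4)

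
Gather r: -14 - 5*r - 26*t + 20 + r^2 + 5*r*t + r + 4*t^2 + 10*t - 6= r^2 + r*(5*t - 4) + 4*t^2 - 16*t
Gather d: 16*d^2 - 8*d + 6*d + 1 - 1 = 16*d^2 - 2*d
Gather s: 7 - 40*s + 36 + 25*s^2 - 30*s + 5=25*s^2 - 70*s + 48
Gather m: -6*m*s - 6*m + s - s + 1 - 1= m*(-6*s - 6)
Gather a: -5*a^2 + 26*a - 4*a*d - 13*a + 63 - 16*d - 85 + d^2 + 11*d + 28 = -5*a^2 + a*(13 - 4*d) + d^2 - 5*d + 6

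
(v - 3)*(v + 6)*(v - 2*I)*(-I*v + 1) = -I*v^4 - v^3 - 3*I*v^3 - 3*v^2 + 16*I*v^2 + 18*v - 6*I*v + 36*I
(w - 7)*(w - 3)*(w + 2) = w^3 - 8*w^2 + w + 42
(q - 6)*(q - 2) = q^2 - 8*q + 12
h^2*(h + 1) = h^3 + h^2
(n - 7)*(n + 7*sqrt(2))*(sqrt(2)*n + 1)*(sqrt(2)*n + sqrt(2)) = 2*n^4 - 12*n^3 + 15*sqrt(2)*n^3 - 90*sqrt(2)*n^2 - 105*sqrt(2)*n - 84*n - 98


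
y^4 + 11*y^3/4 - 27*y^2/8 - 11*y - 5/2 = (y - 2)*(y + 1/4)*(y + 2)*(y + 5/2)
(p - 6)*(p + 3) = p^2 - 3*p - 18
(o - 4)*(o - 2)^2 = o^3 - 8*o^2 + 20*o - 16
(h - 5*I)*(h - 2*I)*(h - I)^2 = h^4 - 9*I*h^3 - 25*h^2 + 27*I*h + 10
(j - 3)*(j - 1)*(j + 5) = j^3 + j^2 - 17*j + 15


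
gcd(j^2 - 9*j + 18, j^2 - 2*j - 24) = j - 6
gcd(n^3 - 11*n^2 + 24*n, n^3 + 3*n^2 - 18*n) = n^2 - 3*n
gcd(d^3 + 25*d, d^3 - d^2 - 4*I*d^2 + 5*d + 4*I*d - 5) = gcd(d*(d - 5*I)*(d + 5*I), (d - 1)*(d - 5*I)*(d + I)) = d - 5*I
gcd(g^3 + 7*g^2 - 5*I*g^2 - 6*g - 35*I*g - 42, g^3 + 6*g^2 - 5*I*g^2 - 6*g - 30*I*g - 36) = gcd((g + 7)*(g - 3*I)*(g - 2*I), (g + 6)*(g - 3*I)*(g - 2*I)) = g^2 - 5*I*g - 6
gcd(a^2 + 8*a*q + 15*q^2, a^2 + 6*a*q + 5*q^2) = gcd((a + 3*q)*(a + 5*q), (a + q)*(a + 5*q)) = a + 5*q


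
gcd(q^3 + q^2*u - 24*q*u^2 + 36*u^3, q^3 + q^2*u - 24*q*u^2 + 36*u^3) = q^3 + q^2*u - 24*q*u^2 + 36*u^3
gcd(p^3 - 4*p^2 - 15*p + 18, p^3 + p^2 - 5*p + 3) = p^2 + 2*p - 3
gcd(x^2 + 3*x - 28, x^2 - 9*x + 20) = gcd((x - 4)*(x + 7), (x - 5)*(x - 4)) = x - 4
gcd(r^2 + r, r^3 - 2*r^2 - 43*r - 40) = r + 1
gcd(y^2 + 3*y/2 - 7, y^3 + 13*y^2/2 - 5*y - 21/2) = 1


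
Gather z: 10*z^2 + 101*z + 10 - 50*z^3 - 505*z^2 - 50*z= -50*z^3 - 495*z^2 + 51*z + 10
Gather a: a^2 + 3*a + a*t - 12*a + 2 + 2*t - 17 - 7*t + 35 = a^2 + a*(t - 9) - 5*t + 20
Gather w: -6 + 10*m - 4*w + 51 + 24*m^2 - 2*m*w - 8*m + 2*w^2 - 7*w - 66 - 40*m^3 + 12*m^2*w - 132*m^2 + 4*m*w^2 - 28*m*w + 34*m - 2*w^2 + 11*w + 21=-40*m^3 - 108*m^2 + 4*m*w^2 + 36*m + w*(12*m^2 - 30*m)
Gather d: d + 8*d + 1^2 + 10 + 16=9*d + 27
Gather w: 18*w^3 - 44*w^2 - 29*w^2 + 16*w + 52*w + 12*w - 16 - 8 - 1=18*w^3 - 73*w^2 + 80*w - 25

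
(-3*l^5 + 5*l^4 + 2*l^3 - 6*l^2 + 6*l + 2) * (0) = 0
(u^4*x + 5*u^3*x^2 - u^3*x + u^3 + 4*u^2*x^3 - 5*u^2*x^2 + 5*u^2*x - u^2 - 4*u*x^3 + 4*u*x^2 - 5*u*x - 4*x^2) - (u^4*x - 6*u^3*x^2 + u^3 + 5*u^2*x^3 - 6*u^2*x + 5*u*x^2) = 11*u^3*x^2 - u^3*x - u^2*x^3 - 5*u^2*x^2 + 11*u^2*x - u^2 - 4*u*x^3 - u*x^2 - 5*u*x - 4*x^2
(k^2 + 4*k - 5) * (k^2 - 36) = k^4 + 4*k^3 - 41*k^2 - 144*k + 180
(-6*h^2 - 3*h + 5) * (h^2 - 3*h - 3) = -6*h^4 + 15*h^3 + 32*h^2 - 6*h - 15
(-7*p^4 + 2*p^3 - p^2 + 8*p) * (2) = -14*p^4 + 4*p^3 - 2*p^2 + 16*p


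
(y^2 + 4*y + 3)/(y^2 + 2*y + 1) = (y + 3)/(y + 1)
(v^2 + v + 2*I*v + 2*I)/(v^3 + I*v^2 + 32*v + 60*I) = (v + 1)/(v^2 - I*v + 30)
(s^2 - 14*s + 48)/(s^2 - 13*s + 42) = (s - 8)/(s - 7)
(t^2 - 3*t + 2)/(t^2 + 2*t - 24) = (t^2 - 3*t + 2)/(t^2 + 2*t - 24)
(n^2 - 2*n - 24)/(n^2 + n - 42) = (n + 4)/(n + 7)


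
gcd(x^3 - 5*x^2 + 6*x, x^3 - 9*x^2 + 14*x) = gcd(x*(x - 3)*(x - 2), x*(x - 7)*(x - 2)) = x^2 - 2*x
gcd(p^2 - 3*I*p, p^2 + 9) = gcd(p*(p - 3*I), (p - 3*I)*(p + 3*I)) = p - 3*I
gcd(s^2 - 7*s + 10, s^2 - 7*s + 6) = 1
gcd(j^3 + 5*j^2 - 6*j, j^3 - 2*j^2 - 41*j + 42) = j^2 + 5*j - 6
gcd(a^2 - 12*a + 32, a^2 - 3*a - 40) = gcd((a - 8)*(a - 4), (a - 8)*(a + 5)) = a - 8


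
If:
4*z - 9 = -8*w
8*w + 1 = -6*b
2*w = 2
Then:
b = -3/2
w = 1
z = 1/4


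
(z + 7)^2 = z^2 + 14*z + 49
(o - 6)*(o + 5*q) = o^2 + 5*o*q - 6*o - 30*q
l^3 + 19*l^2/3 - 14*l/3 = l*(l - 2/3)*(l + 7)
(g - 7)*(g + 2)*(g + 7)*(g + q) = g^4 + g^3*q + 2*g^3 + 2*g^2*q - 49*g^2 - 49*g*q - 98*g - 98*q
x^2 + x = x*(x + 1)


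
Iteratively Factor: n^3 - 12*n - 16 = (n + 2)*(n^2 - 2*n - 8) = (n - 4)*(n + 2)*(n + 2)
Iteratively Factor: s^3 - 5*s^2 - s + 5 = (s - 5)*(s^2 - 1) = (s - 5)*(s - 1)*(s + 1)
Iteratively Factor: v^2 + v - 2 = (v + 2)*(v - 1)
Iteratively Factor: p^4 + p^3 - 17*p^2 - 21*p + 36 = (p + 3)*(p^3 - 2*p^2 - 11*p + 12) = (p + 3)^2*(p^2 - 5*p + 4) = (p - 1)*(p + 3)^2*(p - 4)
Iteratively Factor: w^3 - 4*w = (w)*(w^2 - 4) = w*(w + 2)*(w - 2)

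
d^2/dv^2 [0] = 0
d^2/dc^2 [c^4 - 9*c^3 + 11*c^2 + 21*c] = 12*c^2 - 54*c + 22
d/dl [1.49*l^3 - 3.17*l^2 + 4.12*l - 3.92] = 4.47*l^2 - 6.34*l + 4.12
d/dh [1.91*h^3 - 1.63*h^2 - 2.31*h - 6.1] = 5.73*h^2 - 3.26*h - 2.31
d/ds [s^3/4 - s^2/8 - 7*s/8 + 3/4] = 3*s^2/4 - s/4 - 7/8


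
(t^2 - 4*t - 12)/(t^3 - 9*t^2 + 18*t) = (t + 2)/(t*(t - 3))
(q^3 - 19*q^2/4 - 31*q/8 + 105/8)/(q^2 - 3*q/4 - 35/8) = (2*q^2 - 13*q + 15)/(2*q - 5)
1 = 1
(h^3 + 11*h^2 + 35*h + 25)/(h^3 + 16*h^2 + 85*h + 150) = (h + 1)/(h + 6)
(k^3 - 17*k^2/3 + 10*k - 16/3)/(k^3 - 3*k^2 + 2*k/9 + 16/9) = 3*(k - 2)/(3*k + 2)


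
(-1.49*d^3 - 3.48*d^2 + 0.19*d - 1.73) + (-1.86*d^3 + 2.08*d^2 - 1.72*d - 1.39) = -3.35*d^3 - 1.4*d^2 - 1.53*d - 3.12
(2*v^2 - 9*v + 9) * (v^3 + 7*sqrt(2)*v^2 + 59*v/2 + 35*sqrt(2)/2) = 2*v^5 - 9*v^4 + 14*sqrt(2)*v^4 - 63*sqrt(2)*v^3 + 68*v^3 - 531*v^2/2 + 98*sqrt(2)*v^2 - 315*sqrt(2)*v/2 + 531*v/2 + 315*sqrt(2)/2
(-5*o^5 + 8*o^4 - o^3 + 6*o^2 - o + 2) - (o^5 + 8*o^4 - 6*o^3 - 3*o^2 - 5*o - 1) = -6*o^5 + 5*o^3 + 9*o^2 + 4*o + 3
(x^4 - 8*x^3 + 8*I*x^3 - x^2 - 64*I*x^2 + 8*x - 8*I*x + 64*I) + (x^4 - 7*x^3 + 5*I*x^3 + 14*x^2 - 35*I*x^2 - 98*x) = 2*x^4 - 15*x^3 + 13*I*x^3 + 13*x^2 - 99*I*x^2 - 90*x - 8*I*x + 64*I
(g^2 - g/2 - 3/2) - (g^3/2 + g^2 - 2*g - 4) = -g^3/2 + 3*g/2 + 5/2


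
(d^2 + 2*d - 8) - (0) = d^2 + 2*d - 8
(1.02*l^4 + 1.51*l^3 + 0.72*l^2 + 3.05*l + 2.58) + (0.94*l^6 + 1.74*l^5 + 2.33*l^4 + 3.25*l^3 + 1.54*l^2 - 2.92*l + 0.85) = 0.94*l^6 + 1.74*l^5 + 3.35*l^4 + 4.76*l^3 + 2.26*l^2 + 0.13*l + 3.43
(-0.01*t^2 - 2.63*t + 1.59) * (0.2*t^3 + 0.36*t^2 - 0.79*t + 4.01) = -0.002*t^5 - 0.5296*t^4 - 0.6209*t^3 + 2.61*t^2 - 11.8024*t + 6.3759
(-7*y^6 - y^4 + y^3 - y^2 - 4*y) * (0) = 0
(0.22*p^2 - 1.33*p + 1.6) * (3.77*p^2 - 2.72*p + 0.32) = 0.8294*p^4 - 5.6125*p^3 + 9.72*p^2 - 4.7776*p + 0.512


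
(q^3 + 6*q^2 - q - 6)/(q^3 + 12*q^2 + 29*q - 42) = (q + 1)/(q + 7)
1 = 1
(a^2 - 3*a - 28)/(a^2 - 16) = (a - 7)/(a - 4)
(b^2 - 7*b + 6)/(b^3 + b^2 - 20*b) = (b^2 - 7*b + 6)/(b*(b^2 + b - 20))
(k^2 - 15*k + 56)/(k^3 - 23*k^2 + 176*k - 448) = 1/(k - 8)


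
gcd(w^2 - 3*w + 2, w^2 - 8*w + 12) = w - 2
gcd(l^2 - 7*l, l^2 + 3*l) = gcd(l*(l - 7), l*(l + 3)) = l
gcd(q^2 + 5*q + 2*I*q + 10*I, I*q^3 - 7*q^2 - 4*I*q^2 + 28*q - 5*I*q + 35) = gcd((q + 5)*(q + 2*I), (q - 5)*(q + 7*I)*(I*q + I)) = 1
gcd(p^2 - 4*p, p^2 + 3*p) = p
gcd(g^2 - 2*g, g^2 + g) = g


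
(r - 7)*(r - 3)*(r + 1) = r^3 - 9*r^2 + 11*r + 21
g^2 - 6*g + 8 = (g - 4)*(g - 2)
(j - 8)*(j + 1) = j^2 - 7*j - 8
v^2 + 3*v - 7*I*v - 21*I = (v + 3)*(v - 7*I)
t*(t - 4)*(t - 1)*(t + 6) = t^4 + t^3 - 26*t^2 + 24*t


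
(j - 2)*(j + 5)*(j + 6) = j^3 + 9*j^2 + 8*j - 60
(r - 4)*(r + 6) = r^2 + 2*r - 24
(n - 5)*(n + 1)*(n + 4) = n^3 - 21*n - 20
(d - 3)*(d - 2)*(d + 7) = d^3 + 2*d^2 - 29*d + 42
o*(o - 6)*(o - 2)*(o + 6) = o^4 - 2*o^3 - 36*o^2 + 72*o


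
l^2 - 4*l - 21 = (l - 7)*(l + 3)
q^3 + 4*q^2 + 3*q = q*(q + 1)*(q + 3)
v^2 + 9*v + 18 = (v + 3)*(v + 6)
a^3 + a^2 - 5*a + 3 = (a - 1)^2*(a + 3)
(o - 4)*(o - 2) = o^2 - 6*o + 8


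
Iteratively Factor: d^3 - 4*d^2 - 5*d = (d)*(d^2 - 4*d - 5) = d*(d - 5)*(d + 1)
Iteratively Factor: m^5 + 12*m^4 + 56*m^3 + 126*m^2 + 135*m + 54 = (m + 2)*(m^4 + 10*m^3 + 36*m^2 + 54*m + 27) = (m + 2)*(m + 3)*(m^3 + 7*m^2 + 15*m + 9) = (m + 1)*(m + 2)*(m + 3)*(m^2 + 6*m + 9) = (m + 1)*(m + 2)*(m + 3)^2*(m + 3)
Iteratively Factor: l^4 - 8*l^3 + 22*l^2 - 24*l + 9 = (l - 3)*(l^3 - 5*l^2 + 7*l - 3) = (l - 3)*(l - 1)*(l^2 - 4*l + 3) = (l - 3)^2*(l - 1)*(l - 1)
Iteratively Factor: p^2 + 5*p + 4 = (p + 1)*(p + 4)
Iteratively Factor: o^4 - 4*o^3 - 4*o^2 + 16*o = (o - 4)*(o^3 - 4*o) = (o - 4)*(o + 2)*(o^2 - 2*o) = (o - 4)*(o - 2)*(o + 2)*(o)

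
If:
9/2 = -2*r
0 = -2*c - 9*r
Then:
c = 81/8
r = -9/4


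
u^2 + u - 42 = (u - 6)*(u + 7)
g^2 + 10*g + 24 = (g + 4)*(g + 6)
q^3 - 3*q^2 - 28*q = q*(q - 7)*(q + 4)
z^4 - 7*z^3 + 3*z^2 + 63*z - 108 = (z - 4)*(z - 3)^2*(z + 3)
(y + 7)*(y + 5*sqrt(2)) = y^2 + 7*y + 5*sqrt(2)*y + 35*sqrt(2)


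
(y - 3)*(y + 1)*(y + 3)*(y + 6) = y^4 + 7*y^3 - 3*y^2 - 63*y - 54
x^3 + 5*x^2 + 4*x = x*(x + 1)*(x + 4)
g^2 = g^2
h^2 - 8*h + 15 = (h - 5)*(h - 3)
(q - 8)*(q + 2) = q^2 - 6*q - 16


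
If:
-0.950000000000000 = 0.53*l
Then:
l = -1.79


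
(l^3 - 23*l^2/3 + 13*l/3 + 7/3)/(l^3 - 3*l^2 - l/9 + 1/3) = 3*(l^2 - 8*l + 7)/(3*l^2 - 10*l + 3)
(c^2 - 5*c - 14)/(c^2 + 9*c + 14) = (c - 7)/(c + 7)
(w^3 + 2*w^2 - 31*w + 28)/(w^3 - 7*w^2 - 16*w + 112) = (w^2 + 6*w - 7)/(w^2 - 3*w - 28)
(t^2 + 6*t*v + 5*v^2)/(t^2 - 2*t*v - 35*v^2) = (t + v)/(t - 7*v)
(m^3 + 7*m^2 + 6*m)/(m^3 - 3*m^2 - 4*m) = (m + 6)/(m - 4)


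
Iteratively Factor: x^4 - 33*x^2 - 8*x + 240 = (x - 3)*(x^3 + 3*x^2 - 24*x - 80) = (x - 5)*(x - 3)*(x^2 + 8*x + 16) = (x - 5)*(x - 3)*(x + 4)*(x + 4)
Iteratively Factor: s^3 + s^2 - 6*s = (s - 2)*(s^2 + 3*s) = (s - 2)*(s + 3)*(s)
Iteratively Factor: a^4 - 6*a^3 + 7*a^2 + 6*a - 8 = (a + 1)*(a^3 - 7*a^2 + 14*a - 8) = (a - 1)*(a + 1)*(a^2 - 6*a + 8) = (a - 4)*(a - 1)*(a + 1)*(a - 2)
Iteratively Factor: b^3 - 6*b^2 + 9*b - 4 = (b - 1)*(b^2 - 5*b + 4) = (b - 1)^2*(b - 4)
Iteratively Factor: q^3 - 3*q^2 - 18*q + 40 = (q + 4)*(q^2 - 7*q + 10) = (q - 2)*(q + 4)*(q - 5)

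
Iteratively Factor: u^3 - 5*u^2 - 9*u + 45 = (u - 5)*(u^2 - 9) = (u - 5)*(u - 3)*(u + 3)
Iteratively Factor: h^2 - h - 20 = (h + 4)*(h - 5)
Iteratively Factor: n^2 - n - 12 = (n + 3)*(n - 4)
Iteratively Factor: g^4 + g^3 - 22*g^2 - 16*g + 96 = (g - 4)*(g^3 + 5*g^2 - 2*g - 24) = (g - 4)*(g + 4)*(g^2 + g - 6) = (g - 4)*(g + 3)*(g + 4)*(g - 2)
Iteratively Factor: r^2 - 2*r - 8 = (r + 2)*(r - 4)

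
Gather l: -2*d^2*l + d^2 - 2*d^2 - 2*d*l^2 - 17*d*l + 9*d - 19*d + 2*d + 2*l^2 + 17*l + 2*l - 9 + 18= -d^2 - 8*d + l^2*(2 - 2*d) + l*(-2*d^2 - 17*d + 19) + 9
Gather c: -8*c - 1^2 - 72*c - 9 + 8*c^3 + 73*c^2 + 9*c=8*c^3 + 73*c^2 - 71*c - 10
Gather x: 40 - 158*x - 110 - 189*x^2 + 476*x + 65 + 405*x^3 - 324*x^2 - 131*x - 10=405*x^3 - 513*x^2 + 187*x - 15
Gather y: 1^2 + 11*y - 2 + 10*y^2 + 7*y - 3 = 10*y^2 + 18*y - 4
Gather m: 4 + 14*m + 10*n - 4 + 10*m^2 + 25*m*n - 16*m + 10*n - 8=10*m^2 + m*(25*n - 2) + 20*n - 8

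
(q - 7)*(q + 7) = q^2 - 49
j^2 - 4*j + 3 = (j - 3)*(j - 1)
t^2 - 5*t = t*(t - 5)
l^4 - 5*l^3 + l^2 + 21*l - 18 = (l - 3)^2*(l - 1)*(l + 2)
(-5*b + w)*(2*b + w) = -10*b^2 - 3*b*w + w^2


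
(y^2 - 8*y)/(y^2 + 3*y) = (y - 8)/(y + 3)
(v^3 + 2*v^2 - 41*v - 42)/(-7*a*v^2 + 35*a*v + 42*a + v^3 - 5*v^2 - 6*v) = (v + 7)/(-7*a + v)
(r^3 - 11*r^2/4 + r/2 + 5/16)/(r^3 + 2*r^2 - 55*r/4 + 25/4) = (r + 1/4)/(r + 5)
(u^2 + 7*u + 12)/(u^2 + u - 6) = (u + 4)/(u - 2)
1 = 1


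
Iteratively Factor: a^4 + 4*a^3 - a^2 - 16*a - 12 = (a + 2)*(a^3 + 2*a^2 - 5*a - 6) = (a - 2)*(a + 2)*(a^2 + 4*a + 3) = (a - 2)*(a + 2)*(a + 3)*(a + 1)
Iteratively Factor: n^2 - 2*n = (n)*(n - 2)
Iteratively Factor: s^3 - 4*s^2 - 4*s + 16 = (s + 2)*(s^2 - 6*s + 8) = (s - 4)*(s + 2)*(s - 2)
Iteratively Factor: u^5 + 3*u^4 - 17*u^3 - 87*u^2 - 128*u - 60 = (u - 5)*(u^4 + 8*u^3 + 23*u^2 + 28*u + 12) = (u - 5)*(u + 2)*(u^3 + 6*u^2 + 11*u + 6) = (u - 5)*(u + 2)*(u + 3)*(u^2 + 3*u + 2) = (u - 5)*(u + 2)^2*(u + 3)*(u + 1)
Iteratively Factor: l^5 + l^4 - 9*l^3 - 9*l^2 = (l - 3)*(l^4 + 4*l^3 + 3*l^2) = l*(l - 3)*(l^3 + 4*l^2 + 3*l) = l^2*(l - 3)*(l^2 + 4*l + 3) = l^2*(l - 3)*(l + 3)*(l + 1)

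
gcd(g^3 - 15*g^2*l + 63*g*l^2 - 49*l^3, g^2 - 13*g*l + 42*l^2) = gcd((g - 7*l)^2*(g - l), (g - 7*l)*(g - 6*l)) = g - 7*l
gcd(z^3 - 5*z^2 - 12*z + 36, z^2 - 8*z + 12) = z^2 - 8*z + 12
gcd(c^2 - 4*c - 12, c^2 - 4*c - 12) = c^2 - 4*c - 12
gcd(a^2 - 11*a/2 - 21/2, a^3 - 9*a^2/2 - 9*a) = a + 3/2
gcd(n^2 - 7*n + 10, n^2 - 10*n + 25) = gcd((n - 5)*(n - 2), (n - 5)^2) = n - 5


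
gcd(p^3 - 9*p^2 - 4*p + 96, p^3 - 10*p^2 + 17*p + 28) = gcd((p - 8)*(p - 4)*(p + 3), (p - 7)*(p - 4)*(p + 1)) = p - 4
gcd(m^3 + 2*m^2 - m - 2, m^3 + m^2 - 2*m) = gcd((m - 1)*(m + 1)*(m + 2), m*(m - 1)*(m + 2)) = m^2 + m - 2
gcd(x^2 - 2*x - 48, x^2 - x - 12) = 1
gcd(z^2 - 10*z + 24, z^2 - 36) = z - 6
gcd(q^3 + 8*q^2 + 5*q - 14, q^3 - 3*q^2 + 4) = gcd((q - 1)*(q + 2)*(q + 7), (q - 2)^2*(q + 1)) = 1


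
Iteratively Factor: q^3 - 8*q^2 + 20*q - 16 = (q - 2)*(q^2 - 6*q + 8) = (q - 4)*(q - 2)*(q - 2)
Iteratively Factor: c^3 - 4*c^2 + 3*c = (c)*(c^2 - 4*c + 3) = c*(c - 3)*(c - 1)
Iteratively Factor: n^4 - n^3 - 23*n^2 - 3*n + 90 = (n + 3)*(n^3 - 4*n^2 - 11*n + 30) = (n - 5)*(n + 3)*(n^2 + n - 6) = (n - 5)*(n - 2)*(n + 3)*(n + 3)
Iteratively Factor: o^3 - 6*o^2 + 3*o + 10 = (o - 5)*(o^2 - o - 2) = (o - 5)*(o + 1)*(o - 2)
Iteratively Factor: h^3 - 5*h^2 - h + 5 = (h + 1)*(h^2 - 6*h + 5) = (h - 5)*(h + 1)*(h - 1)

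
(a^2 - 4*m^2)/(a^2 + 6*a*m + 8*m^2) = (a - 2*m)/(a + 4*m)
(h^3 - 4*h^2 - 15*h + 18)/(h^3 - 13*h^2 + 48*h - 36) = (h + 3)/(h - 6)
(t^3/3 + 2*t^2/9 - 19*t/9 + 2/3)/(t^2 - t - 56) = (-3*t^3 - 2*t^2 + 19*t - 6)/(9*(-t^2 + t + 56))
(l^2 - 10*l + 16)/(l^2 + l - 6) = (l - 8)/(l + 3)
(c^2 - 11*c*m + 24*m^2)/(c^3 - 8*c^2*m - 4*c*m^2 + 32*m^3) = (c - 3*m)/(c^2 - 4*m^2)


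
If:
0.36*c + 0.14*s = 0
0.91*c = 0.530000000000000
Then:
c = 0.58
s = -1.50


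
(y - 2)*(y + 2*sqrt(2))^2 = y^3 - 2*y^2 + 4*sqrt(2)*y^2 - 8*sqrt(2)*y + 8*y - 16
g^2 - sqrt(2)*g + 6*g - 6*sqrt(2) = (g + 6)*(g - sqrt(2))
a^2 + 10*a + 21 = (a + 3)*(a + 7)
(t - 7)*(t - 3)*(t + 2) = t^3 - 8*t^2 + t + 42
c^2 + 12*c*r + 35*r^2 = (c + 5*r)*(c + 7*r)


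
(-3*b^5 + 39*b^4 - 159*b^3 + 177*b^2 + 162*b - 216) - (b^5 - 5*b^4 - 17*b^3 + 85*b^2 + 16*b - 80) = -4*b^5 + 44*b^4 - 142*b^3 + 92*b^2 + 146*b - 136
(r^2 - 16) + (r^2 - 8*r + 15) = 2*r^2 - 8*r - 1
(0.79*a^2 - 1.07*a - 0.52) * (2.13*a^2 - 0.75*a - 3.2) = 1.6827*a^4 - 2.8716*a^3 - 2.8331*a^2 + 3.814*a + 1.664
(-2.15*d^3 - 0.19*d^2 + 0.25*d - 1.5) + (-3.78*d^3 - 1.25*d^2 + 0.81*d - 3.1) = -5.93*d^3 - 1.44*d^2 + 1.06*d - 4.6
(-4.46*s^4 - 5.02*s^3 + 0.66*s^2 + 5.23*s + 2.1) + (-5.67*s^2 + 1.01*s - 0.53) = -4.46*s^4 - 5.02*s^3 - 5.01*s^2 + 6.24*s + 1.57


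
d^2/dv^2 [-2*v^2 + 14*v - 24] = -4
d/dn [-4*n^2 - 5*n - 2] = -8*n - 5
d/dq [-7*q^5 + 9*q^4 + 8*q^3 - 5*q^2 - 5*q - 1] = -35*q^4 + 36*q^3 + 24*q^2 - 10*q - 5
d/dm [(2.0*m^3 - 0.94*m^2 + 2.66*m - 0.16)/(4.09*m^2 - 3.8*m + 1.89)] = (8.18*m^4 - 15.2*m^3 + 4.0326*m^2 - 2.2444*m + 4.4194)/(16.7281*m^4 - 31.084*m^3 + 29.9002*m^2 - 14.364*m + 3.5721)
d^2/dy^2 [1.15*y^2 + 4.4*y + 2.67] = 2.30000000000000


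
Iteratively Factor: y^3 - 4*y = (y - 2)*(y^2 + 2*y) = y*(y - 2)*(y + 2)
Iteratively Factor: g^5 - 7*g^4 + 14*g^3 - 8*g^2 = (g)*(g^4 - 7*g^3 + 14*g^2 - 8*g) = g^2*(g^3 - 7*g^2 + 14*g - 8) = g^2*(g - 4)*(g^2 - 3*g + 2) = g^2*(g - 4)*(g - 1)*(g - 2)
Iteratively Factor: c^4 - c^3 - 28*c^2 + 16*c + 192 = (c + 4)*(c^3 - 5*c^2 - 8*c + 48) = (c - 4)*(c + 4)*(c^2 - c - 12) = (c - 4)*(c + 3)*(c + 4)*(c - 4)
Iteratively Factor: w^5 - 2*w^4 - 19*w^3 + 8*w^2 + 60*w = (w + 3)*(w^4 - 5*w^3 - 4*w^2 + 20*w) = (w - 2)*(w + 3)*(w^3 - 3*w^2 - 10*w) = (w - 2)*(w + 2)*(w + 3)*(w^2 - 5*w) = w*(w - 2)*(w + 2)*(w + 3)*(w - 5)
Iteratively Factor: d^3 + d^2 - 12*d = (d - 3)*(d^2 + 4*d) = (d - 3)*(d + 4)*(d)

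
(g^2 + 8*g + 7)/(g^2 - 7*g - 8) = (g + 7)/(g - 8)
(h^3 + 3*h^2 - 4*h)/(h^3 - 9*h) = (h^2 + 3*h - 4)/(h^2 - 9)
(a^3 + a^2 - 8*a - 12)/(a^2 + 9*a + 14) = (a^2 - a - 6)/(a + 7)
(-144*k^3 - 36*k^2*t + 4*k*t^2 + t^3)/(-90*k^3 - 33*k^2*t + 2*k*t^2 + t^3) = (24*k^2 + 10*k*t + t^2)/(15*k^2 + 8*k*t + t^2)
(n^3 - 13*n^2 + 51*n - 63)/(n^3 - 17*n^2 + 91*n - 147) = (n - 3)/(n - 7)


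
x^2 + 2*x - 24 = (x - 4)*(x + 6)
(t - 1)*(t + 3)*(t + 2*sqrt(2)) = t^3 + 2*t^2 + 2*sqrt(2)*t^2 - 3*t + 4*sqrt(2)*t - 6*sqrt(2)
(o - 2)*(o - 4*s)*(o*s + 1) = o^3*s - 4*o^2*s^2 - 2*o^2*s + o^2 + 8*o*s^2 - 4*o*s - 2*o + 8*s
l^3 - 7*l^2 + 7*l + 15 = (l - 5)*(l - 3)*(l + 1)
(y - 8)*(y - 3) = y^2 - 11*y + 24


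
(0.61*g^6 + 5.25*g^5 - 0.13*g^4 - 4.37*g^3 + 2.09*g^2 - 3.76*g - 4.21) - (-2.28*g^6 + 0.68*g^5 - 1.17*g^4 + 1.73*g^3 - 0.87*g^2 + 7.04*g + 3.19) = 2.89*g^6 + 4.57*g^5 + 1.04*g^4 - 6.1*g^3 + 2.96*g^2 - 10.8*g - 7.4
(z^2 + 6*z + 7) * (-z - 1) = -z^3 - 7*z^2 - 13*z - 7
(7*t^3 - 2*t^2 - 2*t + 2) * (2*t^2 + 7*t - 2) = 14*t^5 + 45*t^4 - 32*t^3 - 6*t^2 + 18*t - 4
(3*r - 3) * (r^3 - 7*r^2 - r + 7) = 3*r^4 - 24*r^3 + 18*r^2 + 24*r - 21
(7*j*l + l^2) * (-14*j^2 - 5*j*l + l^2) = -98*j^3*l - 49*j^2*l^2 + 2*j*l^3 + l^4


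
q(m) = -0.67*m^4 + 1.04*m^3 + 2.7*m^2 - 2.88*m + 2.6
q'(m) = -2.68*m^3 + 3.12*m^2 + 5.4*m - 2.88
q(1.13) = 3.20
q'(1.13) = 3.34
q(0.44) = 1.92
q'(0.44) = -0.13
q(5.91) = -522.81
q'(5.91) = -415.21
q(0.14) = 2.25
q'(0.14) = -2.07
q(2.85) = -3.81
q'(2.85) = -24.19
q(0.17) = 2.19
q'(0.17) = -1.88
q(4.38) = -117.42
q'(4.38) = -144.57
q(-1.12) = 6.70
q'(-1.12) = -1.25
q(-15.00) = -36775.45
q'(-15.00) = 9663.12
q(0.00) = 2.60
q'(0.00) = -2.88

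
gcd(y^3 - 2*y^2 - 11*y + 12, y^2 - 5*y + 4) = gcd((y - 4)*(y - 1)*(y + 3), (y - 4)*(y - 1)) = y^2 - 5*y + 4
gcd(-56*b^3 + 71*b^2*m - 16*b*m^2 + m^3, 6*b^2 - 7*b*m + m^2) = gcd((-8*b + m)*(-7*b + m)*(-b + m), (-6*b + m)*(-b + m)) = b - m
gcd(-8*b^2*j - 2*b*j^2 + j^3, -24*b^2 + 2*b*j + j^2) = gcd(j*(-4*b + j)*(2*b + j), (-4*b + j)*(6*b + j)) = 4*b - j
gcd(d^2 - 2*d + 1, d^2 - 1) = d - 1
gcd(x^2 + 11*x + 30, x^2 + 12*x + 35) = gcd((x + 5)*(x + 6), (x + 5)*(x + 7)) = x + 5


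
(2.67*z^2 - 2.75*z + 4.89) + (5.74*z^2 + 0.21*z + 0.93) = 8.41*z^2 - 2.54*z + 5.82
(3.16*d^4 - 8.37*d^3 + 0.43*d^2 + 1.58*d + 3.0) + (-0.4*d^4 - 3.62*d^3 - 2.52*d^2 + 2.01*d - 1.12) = 2.76*d^4 - 11.99*d^3 - 2.09*d^2 + 3.59*d + 1.88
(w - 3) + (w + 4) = 2*w + 1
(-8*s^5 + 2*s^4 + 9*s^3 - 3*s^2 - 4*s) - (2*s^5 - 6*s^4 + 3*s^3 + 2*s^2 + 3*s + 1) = -10*s^5 + 8*s^4 + 6*s^3 - 5*s^2 - 7*s - 1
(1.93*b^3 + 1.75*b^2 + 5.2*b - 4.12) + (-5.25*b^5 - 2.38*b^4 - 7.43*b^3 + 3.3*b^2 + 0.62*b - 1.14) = -5.25*b^5 - 2.38*b^4 - 5.5*b^3 + 5.05*b^2 + 5.82*b - 5.26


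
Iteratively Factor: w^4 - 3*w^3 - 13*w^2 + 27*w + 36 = (w - 4)*(w^3 + w^2 - 9*w - 9) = (w - 4)*(w - 3)*(w^2 + 4*w + 3) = (w - 4)*(w - 3)*(w + 1)*(w + 3)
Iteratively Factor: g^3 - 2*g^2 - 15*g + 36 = (g + 4)*(g^2 - 6*g + 9) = (g - 3)*(g + 4)*(g - 3)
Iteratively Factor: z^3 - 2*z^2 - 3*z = (z)*(z^2 - 2*z - 3) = z*(z - 3)*(z + 1)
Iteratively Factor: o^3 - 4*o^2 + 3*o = (o)*(o^2 - 4*o + 3) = o*(o - 1)*(o - 3)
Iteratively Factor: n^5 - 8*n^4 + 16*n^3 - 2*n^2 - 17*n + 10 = (n - 2)*(n^4 - 6*n^3 + 4*n^2 + 6*n - 5) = (n - 2)*(n - 1)*(n^3 - 5*n^2 - n + 5) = (n - 5)*(n - 2)*(n - 1)*(n^2 - 1) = (n - 5)*(n - 2)*(n - 1)*(n + 1)*(n - 1)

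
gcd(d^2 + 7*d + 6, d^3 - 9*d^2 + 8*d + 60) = 1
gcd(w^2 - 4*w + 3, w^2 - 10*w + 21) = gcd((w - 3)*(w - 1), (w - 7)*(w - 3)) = w - 3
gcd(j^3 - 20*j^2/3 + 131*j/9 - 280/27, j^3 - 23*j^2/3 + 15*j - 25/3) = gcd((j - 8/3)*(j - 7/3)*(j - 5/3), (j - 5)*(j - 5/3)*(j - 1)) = j - 5/3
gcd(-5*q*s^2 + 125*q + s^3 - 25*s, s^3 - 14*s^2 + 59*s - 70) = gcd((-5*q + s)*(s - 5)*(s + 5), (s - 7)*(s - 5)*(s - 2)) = s - 5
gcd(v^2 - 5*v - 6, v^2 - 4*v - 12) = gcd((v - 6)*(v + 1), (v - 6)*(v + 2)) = v - 6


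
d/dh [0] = 0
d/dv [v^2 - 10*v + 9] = 2*v - 10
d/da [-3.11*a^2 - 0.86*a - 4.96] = -6.22*a - 0.86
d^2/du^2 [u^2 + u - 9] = 2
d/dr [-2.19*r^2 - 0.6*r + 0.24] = -4.38*r - 0.6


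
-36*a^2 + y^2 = (-6*a + y)*(6*a + y)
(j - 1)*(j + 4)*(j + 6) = j^3 + 9*j^2 + 14*j - 24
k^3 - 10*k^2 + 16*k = k*(k - 8)*(k - 2)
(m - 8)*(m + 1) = m^2 - 7*m - 8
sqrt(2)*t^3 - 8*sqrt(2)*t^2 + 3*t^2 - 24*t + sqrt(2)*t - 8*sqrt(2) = (t - 8)*(t + sqrt(2))*(sqrt(2)*t + 1)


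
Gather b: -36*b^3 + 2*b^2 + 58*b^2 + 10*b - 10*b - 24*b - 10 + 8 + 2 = -36*b^3 + 60*b^2 - 24*b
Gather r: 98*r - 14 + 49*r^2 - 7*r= 49*r^2 + 91*r - 14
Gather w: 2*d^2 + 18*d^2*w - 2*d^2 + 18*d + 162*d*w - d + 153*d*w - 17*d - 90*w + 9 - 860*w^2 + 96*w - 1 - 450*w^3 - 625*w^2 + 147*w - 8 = -450*w^3 - 1485*w^2 + w*(18*d^2 + 315*d + 153)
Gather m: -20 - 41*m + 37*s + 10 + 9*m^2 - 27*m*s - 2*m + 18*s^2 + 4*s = 9*m^2 + m*(-27*s - 43) + 18*s^2 + 41*s - 10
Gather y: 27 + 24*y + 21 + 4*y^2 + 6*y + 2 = 4*y^2 + 30*y + 50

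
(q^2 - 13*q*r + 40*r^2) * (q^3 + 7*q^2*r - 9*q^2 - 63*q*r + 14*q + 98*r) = q^5 - 6*q^4*r - 9*q^4 - 51*q^3*r^2 + 54*q^3*r + 14*q^3 + 280*q^2*r^3 + 459*q^2*r^2 - 84*q^2*r - 2520*q*r^3 - 714*q*r^2 + 3920*r^3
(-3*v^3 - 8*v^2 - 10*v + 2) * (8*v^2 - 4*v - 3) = -24*v^5 - 52*v^4 - 39*v^3 + 80*v^2 + 22*v - 6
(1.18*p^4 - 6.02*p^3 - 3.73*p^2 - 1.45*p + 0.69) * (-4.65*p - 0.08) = -5.487*p^5 + 27.8986*p^4 + 17.8261*p^3 + 7.0409*p^2 - 3.0925*p - 0.0552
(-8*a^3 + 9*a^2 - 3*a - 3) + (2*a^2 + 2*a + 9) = -8*a^3 + 11*a^2 - a + 6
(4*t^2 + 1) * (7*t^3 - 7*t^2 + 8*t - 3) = 28*t^5 - 28*t^4 + 39*t^3 - 19*t^2 + 8*t - 3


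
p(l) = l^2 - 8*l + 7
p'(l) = 2*l - 8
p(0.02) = 6.84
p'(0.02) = -7.96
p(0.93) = 0.42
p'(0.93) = -6.14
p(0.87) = 0.80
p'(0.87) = -6.26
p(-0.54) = 11.61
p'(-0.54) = -9.08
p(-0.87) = 14.72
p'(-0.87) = -9.74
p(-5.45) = 80.30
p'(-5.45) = -18.90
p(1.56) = -3.05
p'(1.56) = -4.88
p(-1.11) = 17.11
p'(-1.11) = -10.22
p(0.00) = 7.00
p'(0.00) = -8.00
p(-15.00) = 352.00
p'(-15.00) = -38.00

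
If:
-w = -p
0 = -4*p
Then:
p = 0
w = 0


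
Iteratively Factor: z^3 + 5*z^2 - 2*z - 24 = (z + 3)*(z^2 + 2*z - 8) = (z - 2)*(z + 3)*(z + 4)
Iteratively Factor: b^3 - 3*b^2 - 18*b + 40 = (b - 2)*(b^2 - b - 20) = (b - 2)*(b + 4)*(b - 5)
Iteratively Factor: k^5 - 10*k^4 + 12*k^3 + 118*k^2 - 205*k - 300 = (k - 5)*(k^4 - 5*k^3 - 13*k^2 + 53*k + 60) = (k - 5)*(k - 4)*(k^3 - k^2 - 17*k - 15) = (k - 5)*(k - 4)*(k + 1)*(k^2 - 2*k - 15) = (k - 5)^2*(k - 4)*(k + 1)*(k + 3)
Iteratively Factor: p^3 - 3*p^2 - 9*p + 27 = (p - 3)*(p^2 - 9) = (p - 3)^2*(p + 3)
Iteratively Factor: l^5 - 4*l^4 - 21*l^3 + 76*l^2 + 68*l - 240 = (l - 5)*(l^4 + l^3 - 16*l^2 - 4*l + 48) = (l - 5)*(l + 2)*(l^3 - l^2 - 14*l + 24) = (l - 5)*(l + 2)*(l + 4)*(l^2 - 5*l + 6) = (l - 5)*(l - 3)*(l + 2)*(l + 4)*(l - 2)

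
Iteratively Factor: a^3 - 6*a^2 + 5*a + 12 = (a - 3)*(a^2 - 3*a - 4) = (a - 4)*(a - 3)*(a + 1)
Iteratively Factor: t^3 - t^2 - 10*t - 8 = (t + 2)*(t^2 - 3*t - 4) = (t + 1)*(t + 2)*(t - 4)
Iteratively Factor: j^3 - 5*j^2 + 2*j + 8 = (j - 2)*(j^2 - 3*j - 4) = (j - 2)*(j + 1)*(j - 4)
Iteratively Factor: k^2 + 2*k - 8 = (k + 4)*(k - 2)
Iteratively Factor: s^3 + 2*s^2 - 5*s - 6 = (s + 3)*(s^2 - s - 2) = (s + 1)*(s + 3)*(s - 2)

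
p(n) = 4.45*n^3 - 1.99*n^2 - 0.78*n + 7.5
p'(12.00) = 1873.86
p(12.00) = 7401.18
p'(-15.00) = 3062.67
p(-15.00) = -15447.30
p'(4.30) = 228.95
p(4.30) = 321.16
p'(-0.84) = 11.98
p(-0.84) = 4.11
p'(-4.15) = 245.66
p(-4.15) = -341.59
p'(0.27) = -0.88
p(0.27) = 7.23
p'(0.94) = 7.27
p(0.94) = 8.70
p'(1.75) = 33.14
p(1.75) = 23.89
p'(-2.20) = 72.59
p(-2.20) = -47.80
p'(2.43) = 68.38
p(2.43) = 57.71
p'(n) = 13.35*n^2 - 3.98*n - 0.78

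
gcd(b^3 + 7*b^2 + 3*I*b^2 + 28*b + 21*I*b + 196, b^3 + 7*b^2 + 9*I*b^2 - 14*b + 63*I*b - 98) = b^2 + b*(7 + 7*I) + 49*I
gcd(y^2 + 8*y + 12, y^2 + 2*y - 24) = y + 6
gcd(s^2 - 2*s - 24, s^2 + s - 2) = 1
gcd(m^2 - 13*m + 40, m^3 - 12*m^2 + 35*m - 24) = m - 8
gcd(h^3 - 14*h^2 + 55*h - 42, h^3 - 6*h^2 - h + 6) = h^2 - 7*h + 6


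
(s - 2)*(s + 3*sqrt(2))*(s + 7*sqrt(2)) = s^3 - 2*s^2 + 10*sqrt(2)*s^2 - 20*sqrt(2)*s + 42*s - 84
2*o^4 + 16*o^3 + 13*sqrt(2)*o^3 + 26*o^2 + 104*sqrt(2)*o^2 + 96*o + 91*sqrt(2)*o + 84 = (o + 7)*(o + 6*sqrt(2))*(sqrt(2)*o + 1)*(sqrt(2)*o + sqrt(2))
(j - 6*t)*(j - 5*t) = j^2 - 11*j*t + 30*t^2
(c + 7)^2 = c^2 + 14*c + 49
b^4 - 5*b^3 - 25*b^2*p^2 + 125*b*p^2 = b*(b - 5)*(b - 5*p)*(b + 5*p)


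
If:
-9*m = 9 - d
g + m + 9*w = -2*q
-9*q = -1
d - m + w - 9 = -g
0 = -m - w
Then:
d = 137/15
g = -14/135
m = 2/135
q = 1/9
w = -2/135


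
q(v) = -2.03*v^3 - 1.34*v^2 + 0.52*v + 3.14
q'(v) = -6.09*v^2 - 2.68*v + 0.52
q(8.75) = -1454.85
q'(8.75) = -489.20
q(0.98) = 0.45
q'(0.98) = -7.96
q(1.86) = -13.59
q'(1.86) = -25.53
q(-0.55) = 2.79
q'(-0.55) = 0.15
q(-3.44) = 68.13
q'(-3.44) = -62.33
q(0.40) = 3.00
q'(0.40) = -1.53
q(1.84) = -13.09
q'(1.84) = -25.03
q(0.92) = 0.90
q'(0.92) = -7.10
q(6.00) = -480.46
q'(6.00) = -234.80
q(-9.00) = 1369.79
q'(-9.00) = -468.65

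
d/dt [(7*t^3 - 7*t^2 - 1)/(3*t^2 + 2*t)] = (21*t^4 + 28*t^3 - 14*t^2 + 6*t + 2)/(t^2*(9*t^2 + 12*t + 4))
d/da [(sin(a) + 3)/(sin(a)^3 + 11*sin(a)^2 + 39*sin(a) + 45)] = -2*(sin(a) + 4)*cos(a)/((sin(a) + 3)^2*(sin(a) + 5)^2)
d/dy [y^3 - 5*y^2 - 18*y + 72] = 3*y^2 - 10*y - 18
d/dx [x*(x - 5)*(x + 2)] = 3*x^2 - 6*x - 10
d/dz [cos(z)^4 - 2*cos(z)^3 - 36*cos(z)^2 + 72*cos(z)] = 2*(-2*cos(z)^3 + 3*cos(z)^2 + 36*cos(z) - 36)*sin(z)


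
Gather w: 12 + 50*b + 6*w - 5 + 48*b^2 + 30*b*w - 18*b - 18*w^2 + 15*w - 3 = 48*b^2 + 32*b - 18*w^2 + w*(30*b + 21) + 4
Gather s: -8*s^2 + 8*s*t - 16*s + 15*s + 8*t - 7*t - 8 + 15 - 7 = -8*s^2 + s*(8*t - 1) + t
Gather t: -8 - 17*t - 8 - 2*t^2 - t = -2*t^2 - 18*t - 16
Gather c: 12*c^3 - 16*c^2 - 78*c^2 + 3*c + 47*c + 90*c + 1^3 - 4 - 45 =12*c^3 - 94*c^2 + 140*c - 48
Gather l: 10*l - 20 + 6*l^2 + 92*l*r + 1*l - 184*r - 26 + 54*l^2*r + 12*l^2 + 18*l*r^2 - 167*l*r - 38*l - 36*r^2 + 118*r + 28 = l^2*(54*r + 18) + l*(18*r^2 - 75*r - 27) - 36*r^2 - 66*r - 18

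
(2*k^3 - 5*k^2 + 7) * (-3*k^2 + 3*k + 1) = -6*k^5 + 21*k^4 - 13*k^3 - 26*k^2 + 21*k + 7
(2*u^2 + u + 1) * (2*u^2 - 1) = 4*u^4 + 2*u^3 - u - 1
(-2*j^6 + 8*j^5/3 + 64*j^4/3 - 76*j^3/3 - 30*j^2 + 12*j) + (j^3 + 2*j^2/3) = -2*j^6 + 8*j^5/3 + 64*j^4/3 - 73*j^3/3 - 88*j^2/3 + 12*j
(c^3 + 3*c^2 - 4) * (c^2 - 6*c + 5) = c^5 - 3*c^4 - 13*c^3 + 11*c^2 + 24*c - 20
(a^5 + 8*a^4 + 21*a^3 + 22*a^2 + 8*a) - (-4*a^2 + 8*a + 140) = a^5 + 8*a^4 + 21*a^3 + 26*a^2 - 140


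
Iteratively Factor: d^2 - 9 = (d - 3)*(d + 3)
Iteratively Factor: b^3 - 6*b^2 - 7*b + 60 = (b - 4)*(b^2 - 2*b - 15) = (b - 4)*(b + 3)*(b - 5)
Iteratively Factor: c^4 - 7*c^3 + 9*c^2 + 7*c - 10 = (c - 5)*(c^3 - 2*c^2 - c + 2) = (c - 5)*(c + 1)*(c^2 - 3*c + 2) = (c - 5)*(c - 1)*(c + 1)*(c - 2)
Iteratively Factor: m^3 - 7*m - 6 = (m + 2)*(m^2 - 2*m - 3) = (m - 3)*(m + 2)*(m + 1)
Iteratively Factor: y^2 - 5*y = (y)*(y - 5)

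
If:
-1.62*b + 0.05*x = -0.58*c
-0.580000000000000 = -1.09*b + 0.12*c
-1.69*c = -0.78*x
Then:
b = 0.72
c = 1.69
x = 3.66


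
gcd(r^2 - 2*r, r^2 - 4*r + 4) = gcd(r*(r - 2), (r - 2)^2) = r - 2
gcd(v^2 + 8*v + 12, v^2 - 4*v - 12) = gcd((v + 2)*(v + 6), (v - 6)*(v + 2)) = v + 2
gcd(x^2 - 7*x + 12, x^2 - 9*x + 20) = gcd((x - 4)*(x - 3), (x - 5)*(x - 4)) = x - 4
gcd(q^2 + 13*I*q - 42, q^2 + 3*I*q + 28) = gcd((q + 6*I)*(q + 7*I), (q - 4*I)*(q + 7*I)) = q + 7*I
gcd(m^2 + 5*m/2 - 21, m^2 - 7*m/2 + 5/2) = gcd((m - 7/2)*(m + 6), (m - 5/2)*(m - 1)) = 1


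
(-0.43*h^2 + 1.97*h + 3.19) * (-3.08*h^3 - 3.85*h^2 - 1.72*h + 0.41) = 1.3244*h^5 - 4.4121*h^4 - 16.6701*h^3 - 15.8462*h^2 - 4.6791*h + 1.3079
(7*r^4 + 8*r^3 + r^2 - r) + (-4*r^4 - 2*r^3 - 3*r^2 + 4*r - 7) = 3*r^4 + 6*r^3 - 2*r^2 + 3*r - 7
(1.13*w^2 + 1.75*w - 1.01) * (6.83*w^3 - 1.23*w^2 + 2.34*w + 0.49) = 7.7179*w^5 + 10.5626*w^4 - 6.4066*w^3 + 5.891*w^2 - 1.5059*w - 0.4949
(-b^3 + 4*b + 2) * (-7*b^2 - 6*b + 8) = 7*b^5 + 6*b^4 - 36*b^3 - 38*b^2 + 20*b + 16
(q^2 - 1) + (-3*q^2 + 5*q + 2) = -2*q^2 + 5*q + 1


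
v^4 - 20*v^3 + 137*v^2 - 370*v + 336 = (v - 8)*(v - 7)*(v - 3)*(v - 2)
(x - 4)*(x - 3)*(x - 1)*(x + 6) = x^4 - 2*x^3 - 29*x^2 + 102*x - 72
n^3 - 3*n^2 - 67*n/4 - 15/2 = (n - 6)*(n + 1/2)*(n + 5/2)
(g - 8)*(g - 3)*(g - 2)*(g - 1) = g^4 - 14*g^3 + 59*g^2 - 94*g + 48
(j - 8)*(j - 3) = j^2 - 11*j + 24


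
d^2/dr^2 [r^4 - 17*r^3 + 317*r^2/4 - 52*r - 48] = 12*r^2 - 102*r + 317/2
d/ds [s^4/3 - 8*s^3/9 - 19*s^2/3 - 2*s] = 4*s^3/3 - 8*s^2/3 - 38*s/3 - 2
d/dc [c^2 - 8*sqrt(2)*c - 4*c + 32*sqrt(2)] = 2*c - 8*sqrt(2) - 4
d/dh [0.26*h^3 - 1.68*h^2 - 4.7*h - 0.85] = 0.78*h^2 - 3.36*h - 4.7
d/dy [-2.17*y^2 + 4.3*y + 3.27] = 4.3 - 4.34*y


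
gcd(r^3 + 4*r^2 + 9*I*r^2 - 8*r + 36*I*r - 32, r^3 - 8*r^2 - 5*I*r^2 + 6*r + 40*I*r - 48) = r + I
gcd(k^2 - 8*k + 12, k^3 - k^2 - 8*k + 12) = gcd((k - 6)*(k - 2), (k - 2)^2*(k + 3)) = k - 2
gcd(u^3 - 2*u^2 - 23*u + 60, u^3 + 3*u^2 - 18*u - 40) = u^2 + u - 20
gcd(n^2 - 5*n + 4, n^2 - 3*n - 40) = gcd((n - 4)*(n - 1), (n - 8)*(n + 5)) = 1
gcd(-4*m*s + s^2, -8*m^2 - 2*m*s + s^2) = -4*m + s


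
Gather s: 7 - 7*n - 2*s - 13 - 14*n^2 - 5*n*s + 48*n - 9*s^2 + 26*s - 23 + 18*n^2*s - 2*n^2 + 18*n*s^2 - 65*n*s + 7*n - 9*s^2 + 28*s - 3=-16*n^2 + 48*n + s^2*(18*n - 18) + s*(18*n^2 - 70*n + 52) - 32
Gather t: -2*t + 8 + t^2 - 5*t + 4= t^2 - 7*t + 12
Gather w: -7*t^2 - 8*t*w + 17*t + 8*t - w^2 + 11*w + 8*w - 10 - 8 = -7*t^2 + 25*t - w^2 + w*(19 - 8*t) - 18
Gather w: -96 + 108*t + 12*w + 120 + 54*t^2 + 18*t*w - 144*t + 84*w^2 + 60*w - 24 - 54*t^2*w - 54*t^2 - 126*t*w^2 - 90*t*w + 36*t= w^2*(84 - 126*t) + w*(-54*t^2 - 72*t + 72)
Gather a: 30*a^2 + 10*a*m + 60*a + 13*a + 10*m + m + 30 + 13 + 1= 30*a^2 + a*(10*m + 73) + 11*m + 44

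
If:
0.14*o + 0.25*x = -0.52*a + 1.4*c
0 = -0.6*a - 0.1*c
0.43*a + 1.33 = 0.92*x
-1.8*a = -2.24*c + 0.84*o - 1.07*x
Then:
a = -0.09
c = 0.56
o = 3.49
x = 1.40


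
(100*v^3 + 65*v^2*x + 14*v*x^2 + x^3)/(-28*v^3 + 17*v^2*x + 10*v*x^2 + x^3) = (25*v^2 + 10*v*x + x^2)/(-7*v^2 + 6*v*x + x^2)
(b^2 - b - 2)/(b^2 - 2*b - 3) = (b - 2)/(b - 3)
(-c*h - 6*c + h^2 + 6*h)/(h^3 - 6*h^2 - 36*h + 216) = (-c + h)/(h^2 - 12*h + 36)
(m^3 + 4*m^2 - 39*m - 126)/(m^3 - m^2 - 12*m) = (m^2 + m - 42)/(m*(m - 4))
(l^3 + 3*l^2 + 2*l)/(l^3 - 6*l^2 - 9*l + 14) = l*(l + 1)/(l^2 - 8*l + 7)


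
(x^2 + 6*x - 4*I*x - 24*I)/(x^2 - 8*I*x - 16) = (x + 6)/(x - 4*I)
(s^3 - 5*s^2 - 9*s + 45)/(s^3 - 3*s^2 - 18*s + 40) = (s^2 - 9)/(s^2 + 2*s - 8)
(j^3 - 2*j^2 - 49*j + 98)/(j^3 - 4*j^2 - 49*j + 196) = (j - 2)/(j - 4)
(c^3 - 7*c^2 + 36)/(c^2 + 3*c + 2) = (c^2 - 9*c + 18)/(c + 1)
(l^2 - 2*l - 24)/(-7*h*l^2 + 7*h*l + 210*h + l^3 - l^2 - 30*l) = (-l - 4)/(7*h*l + 35*h - l^2 - 5*l)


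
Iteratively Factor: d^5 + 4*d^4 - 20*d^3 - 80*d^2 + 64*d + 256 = (d - 2)*(d^4 + 6*d^3 - 8*d^2 - 96*d - 128) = (d - 2)*(d + 4)*(d^3 + 2*d^2 - 16*d - 32) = (d - 4)*(d - 2)*(d + 4)*(d^2 + 6*d + 8) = (d - 4)*(d - 2)*(d + 4)^2*(d + 2)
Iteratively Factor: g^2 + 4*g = (g)*(g + 4)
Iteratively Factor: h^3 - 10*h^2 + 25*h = (h - 5)*(h^2 - 5*h) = (h - 5)^2*(h)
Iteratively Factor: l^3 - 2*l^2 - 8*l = (l - 4)*(l^2 + 2*l) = (l - 4)*(l + 2)*(l)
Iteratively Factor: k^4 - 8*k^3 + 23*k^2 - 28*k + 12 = (k - 2)*(k^3 - 6*k^2 + 11*k - 6) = (k - 3)*(k - 2)*(k^2 - 3*k + 2) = (k - 3)*(k - 2)^2*(k - 1)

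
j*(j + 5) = j^2 + 5*j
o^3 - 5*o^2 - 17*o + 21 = (o - 7)*(o - 1)*(o + 3)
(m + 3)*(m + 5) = m^2 + 8*m + 15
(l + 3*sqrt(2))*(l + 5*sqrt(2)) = l^2 + 8*sqrt(2)*l + 30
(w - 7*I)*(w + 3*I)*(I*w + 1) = I*w^3 + 5*w^2 + 17*I*w + 21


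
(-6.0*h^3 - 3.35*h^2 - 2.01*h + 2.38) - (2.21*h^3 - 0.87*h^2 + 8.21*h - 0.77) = -8.21*h^3 - 2.48*h^2 - 10.22*h + 3.15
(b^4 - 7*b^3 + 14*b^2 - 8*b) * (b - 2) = b^5 - 9*b^4 + 28*b^3 - 36*b^2 + 16*b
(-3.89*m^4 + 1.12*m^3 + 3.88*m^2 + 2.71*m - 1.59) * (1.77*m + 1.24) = -6.8853*m^5 - 2.8412*m^4 + 8.2564*m^3 + 9.6079*m^2 + 0.5461*m - 1.9716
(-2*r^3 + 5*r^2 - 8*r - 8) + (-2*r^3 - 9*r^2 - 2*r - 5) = -4*r^3 - 4*r^2 - 10*r - 13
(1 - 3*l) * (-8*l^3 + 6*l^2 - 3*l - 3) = 24*l^4 - 26*l^3 + 15*l^2 + 6*l - 3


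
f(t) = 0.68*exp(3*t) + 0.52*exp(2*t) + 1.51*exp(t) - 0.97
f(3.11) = 7958.66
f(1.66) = 120.28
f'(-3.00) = 0.08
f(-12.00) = -0.97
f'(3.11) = 23549.78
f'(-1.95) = 0.24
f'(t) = 2.04*exp(3*t) + 1.04*exp(2*t) + 1.51*exp(t) = (2.04*exp(2*t) + 1.04*exp(t) + 1.51)*exp(t)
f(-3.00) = -0.89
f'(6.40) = 445095115.28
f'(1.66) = 333.48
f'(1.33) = 130.85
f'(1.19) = 88.65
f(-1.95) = -0.74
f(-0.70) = -0.01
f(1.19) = 33.76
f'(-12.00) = 0.00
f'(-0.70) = 1.26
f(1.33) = 48.93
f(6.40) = 148428427.67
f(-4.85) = -0.96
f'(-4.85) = 0.01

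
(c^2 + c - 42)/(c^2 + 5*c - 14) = (c - 6)/(c - 2)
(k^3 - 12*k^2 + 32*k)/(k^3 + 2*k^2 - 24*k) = (k - 8)/(k + 6)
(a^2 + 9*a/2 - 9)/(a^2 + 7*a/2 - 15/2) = (a + 6)/(a + 5)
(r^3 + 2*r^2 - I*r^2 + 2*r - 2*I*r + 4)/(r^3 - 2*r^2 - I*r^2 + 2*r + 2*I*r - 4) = (r + 2)/(r - 2)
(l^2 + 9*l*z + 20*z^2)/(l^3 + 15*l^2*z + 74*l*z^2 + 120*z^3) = 1/(l + 6*z)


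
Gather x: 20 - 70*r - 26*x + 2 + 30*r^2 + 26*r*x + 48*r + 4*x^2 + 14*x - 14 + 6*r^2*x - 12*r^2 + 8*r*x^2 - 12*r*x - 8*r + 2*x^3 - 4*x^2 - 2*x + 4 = 18*r^2 + 8*r*x^2 - 30*r + 2*x^3 + x*(6*r^2 + 14*r - 14) + 12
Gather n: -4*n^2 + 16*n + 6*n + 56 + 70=-4*n^2 + 22*n + 126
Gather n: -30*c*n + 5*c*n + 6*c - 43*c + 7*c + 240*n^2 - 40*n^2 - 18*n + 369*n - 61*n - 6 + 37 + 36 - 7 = -30*c + 200*n^2 + n*(290 - 25*c) + 60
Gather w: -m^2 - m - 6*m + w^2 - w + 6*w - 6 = -m^2 - 7*m + w^2 + 5*w - 6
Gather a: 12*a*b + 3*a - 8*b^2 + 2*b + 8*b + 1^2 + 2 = a*(12*b + 3) - 8*b^2 + 10*b + 3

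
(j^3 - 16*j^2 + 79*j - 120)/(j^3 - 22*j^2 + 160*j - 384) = (j^2 - 8*j + 15)/(j^2 - 14*j + 48)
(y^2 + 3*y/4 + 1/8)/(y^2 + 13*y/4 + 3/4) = (y + 1/2)/(y + 3)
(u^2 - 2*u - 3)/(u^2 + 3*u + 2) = (u - 3)/(u + 2)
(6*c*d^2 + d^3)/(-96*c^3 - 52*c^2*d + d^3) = -d^2/(16*c^2 + 6*c*d - d^2)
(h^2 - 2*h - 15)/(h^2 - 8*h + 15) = (h + 3)/(h - 3)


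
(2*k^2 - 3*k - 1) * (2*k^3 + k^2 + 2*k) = 4*k^5 - 4*k^4 - k^3 - 7*k^2 - 2*k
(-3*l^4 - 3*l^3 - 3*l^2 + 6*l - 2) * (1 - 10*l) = 30*l^5 + 27*l^4 + 27*l^3 - 63*l^2 + 26*l - 2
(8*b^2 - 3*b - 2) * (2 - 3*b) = -24*b^3 + 25*b^2 - 4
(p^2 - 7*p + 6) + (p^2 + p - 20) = 2*p^2 - 6*p - 14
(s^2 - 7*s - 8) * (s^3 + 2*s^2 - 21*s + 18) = s^5 - 5*s^4 - 43*s^3 + 149*s^2 + 42*s - 144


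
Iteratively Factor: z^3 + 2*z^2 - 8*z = (z)*(z^2 + 2*z - 8) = z*(z - 2)*(z + 4)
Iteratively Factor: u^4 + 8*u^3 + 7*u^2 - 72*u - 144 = (u - 3)*(u^3 + 11*u^2 + 40*u + 48) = (u - 3)*(u + 3)*(u^2 + 8*u + 16) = (u - 3)*(u + 3)*(u + 4)*(u + 4)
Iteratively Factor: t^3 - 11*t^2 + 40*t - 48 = (t - 4)*(t^2 - 7*t + 12) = (t - 4)*(t - 3)*(t - 4)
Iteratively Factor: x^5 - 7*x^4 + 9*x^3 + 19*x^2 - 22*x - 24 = (x - 4)*(x^4 - 3*x^3 - 3*x^2 + 7*x + 6) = (x - 4)*(x + 1)*(x^3 - 4*x^2 + x + 6) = (x - 4)*(x - 3)*(x + 1)*(x^2 - x - 2) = (x - 4)*(x - 3)*(x - 2)*(x + 1)*(x + 1)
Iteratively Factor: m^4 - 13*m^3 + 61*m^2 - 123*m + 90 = (m - 5)*(m^3 - 8*m^2 + 21*m - 18) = (m - 5)*(m - 3)*(m^2 - 5*m + 6) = (m - 5)*(m - 3)^2*(m - 2)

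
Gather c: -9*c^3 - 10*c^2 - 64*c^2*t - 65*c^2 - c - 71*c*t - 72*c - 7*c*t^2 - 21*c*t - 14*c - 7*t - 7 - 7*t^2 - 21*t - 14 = -9*c^3 + c^2*(-64*t - 75) + c*(-7*t^2 - 92*t - 87) - 7*t^2 - 28*t - 21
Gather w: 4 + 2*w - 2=2*w + 2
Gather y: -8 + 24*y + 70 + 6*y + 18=30*y + 80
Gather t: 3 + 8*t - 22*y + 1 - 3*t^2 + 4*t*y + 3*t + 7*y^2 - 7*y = -3*t^2 + t*(4*y + 11) + 7*y^2 - 29*y + 4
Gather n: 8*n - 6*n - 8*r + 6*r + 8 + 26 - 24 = 2*n - 2*r + 10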